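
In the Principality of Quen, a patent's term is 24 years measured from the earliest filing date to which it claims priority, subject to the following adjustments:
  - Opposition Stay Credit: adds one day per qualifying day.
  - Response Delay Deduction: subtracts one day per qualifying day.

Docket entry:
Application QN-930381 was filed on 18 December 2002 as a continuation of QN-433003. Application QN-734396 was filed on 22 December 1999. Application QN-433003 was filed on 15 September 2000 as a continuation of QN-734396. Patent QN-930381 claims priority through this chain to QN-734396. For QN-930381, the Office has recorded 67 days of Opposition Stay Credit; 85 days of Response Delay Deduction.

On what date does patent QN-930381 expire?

2023-12-04

Earliest priority filing: 22 December 1999.
Base term: 22 December 1999 + 24 years → 22 December 2023.
Opposition Stay Credit: +67 days → 27 February 2024.
Response Delay Deduction: −85 days → 4 December 2023.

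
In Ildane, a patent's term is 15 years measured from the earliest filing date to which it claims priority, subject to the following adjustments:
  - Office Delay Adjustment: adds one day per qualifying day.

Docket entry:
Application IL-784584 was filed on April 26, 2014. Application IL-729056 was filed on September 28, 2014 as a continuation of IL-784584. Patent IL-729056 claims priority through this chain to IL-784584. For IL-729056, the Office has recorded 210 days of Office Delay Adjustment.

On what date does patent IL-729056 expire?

2029-11-22

Earliest priority filing: 26 April 2014.
Base term: 26 April 2014 + 15 years → 26 April 2029.
Office Delay Adjustment: +210 days → 22 November 2029.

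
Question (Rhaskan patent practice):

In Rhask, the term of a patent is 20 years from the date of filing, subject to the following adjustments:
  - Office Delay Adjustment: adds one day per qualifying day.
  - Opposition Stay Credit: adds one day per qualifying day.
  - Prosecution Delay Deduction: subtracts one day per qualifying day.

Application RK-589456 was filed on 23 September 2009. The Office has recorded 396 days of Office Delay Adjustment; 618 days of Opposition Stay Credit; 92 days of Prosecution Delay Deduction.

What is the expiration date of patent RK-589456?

Base term: filing date + 20 years → 23 September 2029.
Office Delay Adjustment: +396 days → 24 October 2030.
Opposition Stay Credit: +618 days → 3 July 2032.
Prosecution Delay Deduction: −92 days → 2 April 2032.

April 2, 2032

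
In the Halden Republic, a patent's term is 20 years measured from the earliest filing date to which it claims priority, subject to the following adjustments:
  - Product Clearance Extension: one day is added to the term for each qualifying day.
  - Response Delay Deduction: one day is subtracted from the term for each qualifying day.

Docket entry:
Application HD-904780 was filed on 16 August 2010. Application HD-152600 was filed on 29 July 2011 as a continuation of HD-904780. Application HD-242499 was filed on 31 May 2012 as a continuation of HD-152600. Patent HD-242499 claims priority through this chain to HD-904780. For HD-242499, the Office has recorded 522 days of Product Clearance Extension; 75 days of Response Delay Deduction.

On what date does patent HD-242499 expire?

Earliest priority filing: 16 August 2010.
Base term: 16 August 2010 + 20 years → 16 August 2030.
Product Clearance Extension: +522 days → 20 January 2032.
Response Delay Deduction: −75 days → 6 November 2031.

November 6, 2031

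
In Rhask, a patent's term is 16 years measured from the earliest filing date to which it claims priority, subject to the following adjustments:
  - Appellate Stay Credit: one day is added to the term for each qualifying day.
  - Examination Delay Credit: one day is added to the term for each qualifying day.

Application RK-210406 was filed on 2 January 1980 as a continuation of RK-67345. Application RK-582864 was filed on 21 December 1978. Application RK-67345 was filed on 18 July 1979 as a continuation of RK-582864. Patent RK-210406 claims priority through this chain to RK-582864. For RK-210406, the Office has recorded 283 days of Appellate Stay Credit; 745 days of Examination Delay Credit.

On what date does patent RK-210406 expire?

1997-10-14

Earliest priority filing: 21 December 1978.
Base term: 21 December 1978 + 16 years → 21 December 1994.
Appellate Stay Credit: +283 days → 30 September 1995.
Examination Delay Credit: +745 days → 14 October 1997.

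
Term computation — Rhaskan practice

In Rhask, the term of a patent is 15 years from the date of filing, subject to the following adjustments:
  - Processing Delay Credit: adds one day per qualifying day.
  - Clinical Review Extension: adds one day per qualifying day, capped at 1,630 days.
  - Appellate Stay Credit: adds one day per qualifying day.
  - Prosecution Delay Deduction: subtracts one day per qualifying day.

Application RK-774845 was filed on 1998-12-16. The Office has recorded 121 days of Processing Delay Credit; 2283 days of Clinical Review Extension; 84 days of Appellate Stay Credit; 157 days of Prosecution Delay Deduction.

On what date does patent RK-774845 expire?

2018-07-21

Base term: filing date + 15 years → 16 December 2013.
Processing Delay Credit: +121 days → 16 April 2014.
Clinical Review Extension: 2283 days claimed exceeds the 1630-day cap, so +1630 days → 2 October 2018.
Appellate Stay Credit: +84 days → 25 December 2018.
Prosecution Delay Deduction: −157 days → 21 July 2018.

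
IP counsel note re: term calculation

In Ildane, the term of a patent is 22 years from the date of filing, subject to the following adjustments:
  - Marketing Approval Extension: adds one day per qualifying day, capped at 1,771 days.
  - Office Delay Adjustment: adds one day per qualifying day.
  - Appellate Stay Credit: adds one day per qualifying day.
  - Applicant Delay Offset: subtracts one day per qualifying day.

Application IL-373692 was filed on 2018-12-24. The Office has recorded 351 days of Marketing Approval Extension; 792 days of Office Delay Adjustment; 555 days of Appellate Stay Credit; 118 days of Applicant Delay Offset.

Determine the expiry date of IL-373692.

2045-04-22

Base term: filing date + 22 years → 24 December 2040.
Marketing Approval Extension: 351 days (within the 1771-day cap) → +351 days → 10 December 2041.
Office Delay Adjustment: +792 days → 10 February 2044.
Appellate Stay Credit: +555 days → 18 August 2045.
Applicant Delay Offset: −118 days → 22 April 2045.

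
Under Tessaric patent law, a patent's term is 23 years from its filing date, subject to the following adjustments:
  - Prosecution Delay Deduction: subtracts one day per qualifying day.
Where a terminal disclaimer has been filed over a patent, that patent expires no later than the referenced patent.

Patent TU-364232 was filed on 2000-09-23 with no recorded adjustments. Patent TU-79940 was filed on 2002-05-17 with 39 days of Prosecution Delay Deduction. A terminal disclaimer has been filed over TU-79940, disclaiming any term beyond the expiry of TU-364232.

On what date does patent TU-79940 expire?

Natural term of TU-79940:
  Base: filing + 23 years → 17 May 2025.
  Prosecution Delay Deduction: −39 days → 8 April 2025.
Expiry of referenced patent TU-364232:
  Base: filing + 23 years → 23 September 2023.
Terminal disclaimer: TU-79940 expires on the earlier of 8 April 2025 and 23 September 2023.

2023-09-23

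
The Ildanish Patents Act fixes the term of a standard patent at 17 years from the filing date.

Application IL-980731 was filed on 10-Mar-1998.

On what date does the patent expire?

2015-03-10

Filing date + 17 years → 10 March 2015.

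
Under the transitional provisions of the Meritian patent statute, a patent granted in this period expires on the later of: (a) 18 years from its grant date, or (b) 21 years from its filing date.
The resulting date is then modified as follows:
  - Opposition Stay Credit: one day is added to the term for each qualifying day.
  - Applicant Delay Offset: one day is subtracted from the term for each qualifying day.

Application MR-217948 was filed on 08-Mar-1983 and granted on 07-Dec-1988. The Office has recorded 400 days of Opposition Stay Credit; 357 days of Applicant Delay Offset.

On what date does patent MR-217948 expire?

(a) grant + 18 years → 7 December 2006.
(b) filing + 21 years → 8 March 2004.
Later of the two: 7 December 2006.
Opposition Stay Credit: +400 days → 11 January 2008.
Applicant Delay Offset: −357 days → 19 January 2007.

2007-01-19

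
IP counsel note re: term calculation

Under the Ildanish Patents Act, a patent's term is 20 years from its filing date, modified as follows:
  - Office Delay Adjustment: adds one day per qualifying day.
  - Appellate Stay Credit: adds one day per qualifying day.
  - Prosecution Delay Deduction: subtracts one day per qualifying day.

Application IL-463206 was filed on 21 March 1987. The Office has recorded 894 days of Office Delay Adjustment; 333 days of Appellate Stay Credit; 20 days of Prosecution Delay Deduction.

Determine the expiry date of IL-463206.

Base term: filing date + 20 years → 21 March 2007.
Office Delay Adjustment: +894 days → 31 August 2009.
Appellate Stay Credit: +333 days → 30 July 2010.
Prosecution Delay Deduction: −20 days → 10 July 2010.

2010-07-10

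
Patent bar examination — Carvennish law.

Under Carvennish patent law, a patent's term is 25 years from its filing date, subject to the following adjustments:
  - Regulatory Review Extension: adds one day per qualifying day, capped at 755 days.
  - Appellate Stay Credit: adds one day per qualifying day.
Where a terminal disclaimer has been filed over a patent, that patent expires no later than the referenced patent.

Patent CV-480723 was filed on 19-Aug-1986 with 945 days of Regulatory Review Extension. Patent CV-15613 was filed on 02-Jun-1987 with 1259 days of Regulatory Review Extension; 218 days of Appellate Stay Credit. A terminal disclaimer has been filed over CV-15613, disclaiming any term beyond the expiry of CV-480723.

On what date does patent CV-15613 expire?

Natural term of CV-15613:
  Base: filing + 25 years → 2 June 2012.
  Regulatory Review Extension: 1259 days claimed exceeds the 755-day cap, so +755 days → 27 June 2014.
  Appellate Stay Credit: +218 days → 31 January 2015.
Expiry of referenced patent CV-480723:
  Base: filing + 25 years → 19 August 2011.
  Regulatory Review Extension: 945 days claimed exceeds the 755-day cap, so +755 days → 12 September 2013.
Terminal disclaimer: CV-15613 expires on the earlier of 31 January 2015 and 12 September 2013.

2013-09-12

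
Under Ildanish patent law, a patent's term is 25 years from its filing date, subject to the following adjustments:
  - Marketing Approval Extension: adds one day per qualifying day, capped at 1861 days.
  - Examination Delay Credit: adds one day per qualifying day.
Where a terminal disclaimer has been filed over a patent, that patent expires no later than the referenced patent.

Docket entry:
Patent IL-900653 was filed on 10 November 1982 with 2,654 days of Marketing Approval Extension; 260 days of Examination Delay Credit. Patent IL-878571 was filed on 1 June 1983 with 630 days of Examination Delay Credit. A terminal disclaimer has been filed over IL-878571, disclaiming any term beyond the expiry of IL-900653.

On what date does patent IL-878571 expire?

Natural term of IL-878571:
  Base: filing + 25 years → 1 June 2008.
  Examination Delay Credit: +630 days → 21 February 2010.
Expiry of referenced patent IL-900653:
  Base: filing + 25 years → 10 November 2007.
  Marketing Approval Extension: 2654 days claimed exceeds the 1861-day cap, so +1861 days → 14 December 2012.
  Examination Delay Credit: +260 days → 31 August 2013.
Terminal disclaimer: IL-878571 expires on the earlier of 21 February 2010 and 31 August 2013.

February 21, 2010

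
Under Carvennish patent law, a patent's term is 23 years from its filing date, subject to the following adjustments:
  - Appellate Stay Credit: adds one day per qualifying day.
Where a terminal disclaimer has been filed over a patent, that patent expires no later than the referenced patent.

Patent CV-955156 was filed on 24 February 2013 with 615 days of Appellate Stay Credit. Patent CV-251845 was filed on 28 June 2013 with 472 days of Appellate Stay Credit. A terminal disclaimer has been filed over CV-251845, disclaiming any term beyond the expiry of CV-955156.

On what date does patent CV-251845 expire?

October 13, 2037

Natural term of CV-251845:
  Base: filing + 23 years → 28 June 2036.
  Appellate Stay Credit: +472 days → 13 October 2037.
Expiry of referenced patent CV-955156:
  Base: filing + 23 years → 24 February 2036.
  Appellate Stay Credit: +615 days → 31 October 2037.
Terminal disclaimer: CV-251845 expires on the earlier of 13 October 2037 and 31 October 2037.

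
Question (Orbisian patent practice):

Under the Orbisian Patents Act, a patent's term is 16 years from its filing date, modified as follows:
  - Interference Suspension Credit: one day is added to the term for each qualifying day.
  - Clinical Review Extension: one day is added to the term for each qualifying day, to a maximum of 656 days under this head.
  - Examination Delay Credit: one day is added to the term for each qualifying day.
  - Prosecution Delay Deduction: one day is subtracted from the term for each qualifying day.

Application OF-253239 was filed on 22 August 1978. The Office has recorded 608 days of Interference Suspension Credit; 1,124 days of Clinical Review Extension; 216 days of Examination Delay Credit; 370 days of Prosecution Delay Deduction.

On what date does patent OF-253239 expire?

Base term: filing date + 16 years → 22 August 1994.
Interference Suspension Credit: +608 days → 21 April 1996.
Clinical Review Extension: 1124 days claimed exceeds the 656-day cap, so +656 days → 6 February 1998.
Examination Delay Credit: +216 days → 10 September 1998.
Prosecution Delay Deduction: −370 days → 5 September 1997.

1997-09-05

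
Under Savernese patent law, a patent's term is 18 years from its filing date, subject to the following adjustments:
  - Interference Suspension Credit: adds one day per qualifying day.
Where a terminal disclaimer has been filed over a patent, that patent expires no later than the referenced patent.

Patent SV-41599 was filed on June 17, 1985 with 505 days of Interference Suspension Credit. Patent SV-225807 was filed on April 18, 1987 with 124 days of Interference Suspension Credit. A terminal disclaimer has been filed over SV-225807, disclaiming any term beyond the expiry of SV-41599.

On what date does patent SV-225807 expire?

November 3, 2004

Natural term of SV-225807:
  Base: filing + 18 years → 18 April 2005.
  Interference Suspension Credit: +124 days → 20 August 2005.
Expiry of referenced patent SV-41599:
  Base: filing + 18 years → 17 June 2003.
  Interference Suspension Credit: +505 days → 3 November 2004.
Terminal disclaimer: SV-225807 expires on the earlier of 20 August 2005 and 3 November 2004.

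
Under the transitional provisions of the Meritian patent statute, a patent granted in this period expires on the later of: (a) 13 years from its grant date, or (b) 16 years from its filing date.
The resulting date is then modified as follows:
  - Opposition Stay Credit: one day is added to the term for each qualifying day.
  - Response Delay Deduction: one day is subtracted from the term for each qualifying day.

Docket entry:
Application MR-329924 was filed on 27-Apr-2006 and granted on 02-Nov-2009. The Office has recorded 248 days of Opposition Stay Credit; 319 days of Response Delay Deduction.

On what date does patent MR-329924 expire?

(a) grant + 13 years → 2 November 2022.
(b) filing + 16 years → 27 April 2022.
Later of the two: 2 November 2022.
Opposition Stay Credit: +248 days → 8 July 2023.
Response Delay Deduction: −319 days → 23 August 2022.

2022-08-23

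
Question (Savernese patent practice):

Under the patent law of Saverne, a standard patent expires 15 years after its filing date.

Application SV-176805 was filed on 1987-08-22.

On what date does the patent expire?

Filing date + 15 years → 22 August 2002.

2002-08-22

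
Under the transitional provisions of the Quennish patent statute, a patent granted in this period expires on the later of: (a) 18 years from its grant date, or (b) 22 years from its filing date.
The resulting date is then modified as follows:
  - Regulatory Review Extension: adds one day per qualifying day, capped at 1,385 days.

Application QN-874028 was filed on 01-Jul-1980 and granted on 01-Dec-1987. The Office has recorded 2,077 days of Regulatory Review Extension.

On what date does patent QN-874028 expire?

(a) grant + 18 years → 1 December 2005.
(b) filing + 22 years → 1 July 2002.
Later of the two: 1 December 2005.
Regulatory Review Extension: 2077 days claimed exceeds the 1385-day cap, so +1385 days → 16 September 2009.

2009-09-16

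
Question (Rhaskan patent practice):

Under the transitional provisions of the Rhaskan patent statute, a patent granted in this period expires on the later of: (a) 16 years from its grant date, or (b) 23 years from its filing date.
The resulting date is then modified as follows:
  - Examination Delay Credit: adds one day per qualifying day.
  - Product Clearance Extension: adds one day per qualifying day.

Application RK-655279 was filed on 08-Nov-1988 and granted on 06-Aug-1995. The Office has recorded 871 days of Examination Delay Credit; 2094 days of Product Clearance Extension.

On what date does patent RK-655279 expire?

(a) grant + 16 years → 6 August 2011.
(b) filing + 23 years → 8 November 2011.
Later of the two: 8 November 2011.
Examination Delay Credit: +871 days → 28 March 2014.
Product Clearance Extension: +2094 days → 21 December 2019.

2019-12-21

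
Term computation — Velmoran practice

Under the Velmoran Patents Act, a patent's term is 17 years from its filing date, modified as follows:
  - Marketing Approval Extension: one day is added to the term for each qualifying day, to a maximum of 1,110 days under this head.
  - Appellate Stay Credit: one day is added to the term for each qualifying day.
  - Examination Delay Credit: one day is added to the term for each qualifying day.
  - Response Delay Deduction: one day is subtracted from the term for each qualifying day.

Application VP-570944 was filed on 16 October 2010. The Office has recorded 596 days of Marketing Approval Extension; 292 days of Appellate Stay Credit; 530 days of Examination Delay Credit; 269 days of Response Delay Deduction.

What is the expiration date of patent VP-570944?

Base term: filing date + 17 years → 16 October 2027.
Marketing Approval Extension: 596 days (within the 1110-day cap) → +596 days → 3 June 2029.
Appellate Stay Credit: +292 days → 22 March 2030.
Examination Delay Credit: +530 days → 3 September 2031.
Response Delay Deduction: −269 days → 8 December 2030.

December 8, 2030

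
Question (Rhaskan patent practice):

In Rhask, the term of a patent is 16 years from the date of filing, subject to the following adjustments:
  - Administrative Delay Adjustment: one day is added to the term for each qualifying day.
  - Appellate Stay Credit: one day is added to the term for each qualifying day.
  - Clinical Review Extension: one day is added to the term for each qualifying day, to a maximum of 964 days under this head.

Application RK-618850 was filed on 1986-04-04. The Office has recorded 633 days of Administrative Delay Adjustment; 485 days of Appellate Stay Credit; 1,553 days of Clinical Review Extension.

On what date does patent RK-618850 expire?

Base term: filing date + 16 years → 4 April 2002.
Administrative Delay Adjustment: +633 days → 28 December 2003.
Appellate Stay Credit: +485 days → 26 April 2005.
Clinical Review Extension: 1553 days claimed exceeds the 964-day cap, so +964 days → 16 December 2007.

2007-12-16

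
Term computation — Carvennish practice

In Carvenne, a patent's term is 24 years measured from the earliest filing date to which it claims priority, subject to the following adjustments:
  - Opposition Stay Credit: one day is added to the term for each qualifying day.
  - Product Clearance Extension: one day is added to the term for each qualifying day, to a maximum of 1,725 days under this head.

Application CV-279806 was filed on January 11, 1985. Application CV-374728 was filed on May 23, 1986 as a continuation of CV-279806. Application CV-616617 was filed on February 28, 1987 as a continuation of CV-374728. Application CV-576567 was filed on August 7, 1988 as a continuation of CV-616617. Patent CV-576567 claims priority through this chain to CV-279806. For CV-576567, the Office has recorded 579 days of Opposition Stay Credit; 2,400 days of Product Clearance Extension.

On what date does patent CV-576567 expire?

Earliest priority filing: 11 January 1985.
Base term: 11 January 1985 + 24 years → 11 January 2009.
Opposition Stay Credit: +579 days → 13 August 2010.
Product Clearance Extension: 2400 days claimed exceeds the 1725-day cap, so +1725 days → 4 May 2015.

May 4, 2015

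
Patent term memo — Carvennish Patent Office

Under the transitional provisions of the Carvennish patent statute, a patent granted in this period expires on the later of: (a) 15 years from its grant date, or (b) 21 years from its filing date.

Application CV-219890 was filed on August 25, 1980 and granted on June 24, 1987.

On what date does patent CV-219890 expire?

(a) grant + 15 years → 24 June 2002.
(b) filing + 21 years → 25 August 2001.
Later of the two: 24 June 2002.

2002-06-24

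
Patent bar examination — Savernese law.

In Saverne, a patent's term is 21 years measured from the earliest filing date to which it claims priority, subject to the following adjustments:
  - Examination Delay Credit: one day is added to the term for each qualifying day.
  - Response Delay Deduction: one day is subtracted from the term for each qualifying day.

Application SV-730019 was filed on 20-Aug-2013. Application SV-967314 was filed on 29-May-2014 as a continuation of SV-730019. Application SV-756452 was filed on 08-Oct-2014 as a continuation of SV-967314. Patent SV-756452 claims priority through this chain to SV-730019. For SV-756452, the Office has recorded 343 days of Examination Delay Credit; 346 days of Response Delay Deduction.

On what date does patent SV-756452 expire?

Earliest priority filing: 20 August 2013.
Base term: 20 August 2013 + 21 years → 20 August 2034.
Examination Delay Credit: +343 days → 29 July 2035.
Response Delay Deduction: −346 days → 17 August 2034.

2034-08-17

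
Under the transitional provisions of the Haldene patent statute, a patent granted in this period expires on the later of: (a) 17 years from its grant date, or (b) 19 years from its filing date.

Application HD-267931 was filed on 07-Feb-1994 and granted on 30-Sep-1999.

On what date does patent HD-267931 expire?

(a) grant + 17 years → 30 September 2016.
(b) filing + 19 years → 7 February 2013.
Later of the two: 30 September 2016.

2016-09-30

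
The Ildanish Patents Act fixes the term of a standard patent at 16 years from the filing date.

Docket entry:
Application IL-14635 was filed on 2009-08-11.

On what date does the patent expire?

Filing date + 16 years → 11 August 2025.

2025-08-11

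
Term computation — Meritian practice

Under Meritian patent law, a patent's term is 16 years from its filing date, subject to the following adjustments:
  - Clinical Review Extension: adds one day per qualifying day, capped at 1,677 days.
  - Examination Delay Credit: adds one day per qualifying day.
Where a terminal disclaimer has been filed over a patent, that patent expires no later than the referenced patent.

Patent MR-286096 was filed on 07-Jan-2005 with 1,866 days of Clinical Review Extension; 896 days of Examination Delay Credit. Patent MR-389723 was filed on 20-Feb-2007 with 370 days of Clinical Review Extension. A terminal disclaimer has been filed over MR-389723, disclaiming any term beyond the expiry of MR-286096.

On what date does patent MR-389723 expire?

February 25, 2024

Natural term of MR-389723:
  Base: filing + 16 years → 20 February 2023.
  Clinical Review Extension: 370 days (within the 1677-day cap) → +370 days → 25 February 2024.
Expiry of referenced patent MR-286096:
  Base: filing + 16 years → 7 January 2021.
  Clinical Review Extension: 1866 days claimed exceeds the 1677-day cap, so +1677 days → 11 August 2025.
  Examination Delay Credit: +896 days → 24 January 2028.
Terminal disclaimer: MR-389723 expires on the earlier of 25 February 2024 and 24 January 2028.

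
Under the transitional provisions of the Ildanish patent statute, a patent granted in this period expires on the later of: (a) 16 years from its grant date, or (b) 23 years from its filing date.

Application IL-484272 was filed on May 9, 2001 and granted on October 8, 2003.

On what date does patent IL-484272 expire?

2024-05-09

(a) grant + 16 years → 8 October 2019.
(b) filing + 23 years → 9 May 2024.
Later of the two: 9 May 2024.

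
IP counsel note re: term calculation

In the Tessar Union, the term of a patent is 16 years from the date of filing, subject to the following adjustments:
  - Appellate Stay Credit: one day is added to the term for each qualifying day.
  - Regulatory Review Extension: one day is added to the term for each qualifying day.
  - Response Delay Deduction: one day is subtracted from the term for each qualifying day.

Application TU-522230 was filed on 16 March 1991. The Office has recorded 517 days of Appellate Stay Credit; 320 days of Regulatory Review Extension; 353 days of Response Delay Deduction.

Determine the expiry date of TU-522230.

July 12, 2008

Base term: filing date + 16 years → 16 March 2007.
Appellate Stay Credit: +517 days → 14 August 2008.
Regulatory Review Extension: +320 days → 30 June 2009.
Response Delay Deduction: −353 days → 12 July 2008.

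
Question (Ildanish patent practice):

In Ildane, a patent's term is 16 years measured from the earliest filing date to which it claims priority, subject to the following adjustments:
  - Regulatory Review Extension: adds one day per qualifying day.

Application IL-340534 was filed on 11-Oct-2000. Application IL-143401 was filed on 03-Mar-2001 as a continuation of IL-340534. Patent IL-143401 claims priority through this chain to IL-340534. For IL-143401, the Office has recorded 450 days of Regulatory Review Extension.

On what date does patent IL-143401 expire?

2018-01-04

Earliest priority filing: 11 October 2000.
Base term: 11 October 2000 + 16 years → 11 October 2016.
Regulatory Review Extension: +450 days → 4 January 2018.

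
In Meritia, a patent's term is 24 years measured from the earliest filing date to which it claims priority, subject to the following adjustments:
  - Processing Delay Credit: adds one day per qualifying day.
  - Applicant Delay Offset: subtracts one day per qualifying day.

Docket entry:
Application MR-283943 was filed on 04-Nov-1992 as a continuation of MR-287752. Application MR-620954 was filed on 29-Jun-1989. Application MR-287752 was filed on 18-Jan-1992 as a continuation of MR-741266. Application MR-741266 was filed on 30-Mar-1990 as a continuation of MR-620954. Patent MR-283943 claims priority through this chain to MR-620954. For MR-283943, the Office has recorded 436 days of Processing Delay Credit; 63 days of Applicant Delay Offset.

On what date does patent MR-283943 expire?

Earliest priority filing: 29 June 1989.
Base term: 29 June 1989 + 24 years → 29 June 2013.
Processing Delay Credit: +436 days → 8 September 2014.
Applicant Delay Offset: −63 days → 7 July 2014.

July 7, 2014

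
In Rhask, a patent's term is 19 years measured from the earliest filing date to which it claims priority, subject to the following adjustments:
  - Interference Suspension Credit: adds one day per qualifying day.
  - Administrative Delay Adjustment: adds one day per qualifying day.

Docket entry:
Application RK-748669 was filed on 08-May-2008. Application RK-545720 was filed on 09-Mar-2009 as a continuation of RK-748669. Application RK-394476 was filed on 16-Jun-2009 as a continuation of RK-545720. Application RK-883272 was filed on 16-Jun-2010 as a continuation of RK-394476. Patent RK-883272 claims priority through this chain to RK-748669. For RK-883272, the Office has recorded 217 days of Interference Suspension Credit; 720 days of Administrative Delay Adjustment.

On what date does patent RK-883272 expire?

Earliest priority filing: 8 May 2008.
Base term: 8 May 2008 + 19 years → 8 May 2027.
Interference Suspension Credit: +217 days → 11 December 2027.
Administrative Delay Adjustment: +720 days → 30 November 2029.

2029-11-30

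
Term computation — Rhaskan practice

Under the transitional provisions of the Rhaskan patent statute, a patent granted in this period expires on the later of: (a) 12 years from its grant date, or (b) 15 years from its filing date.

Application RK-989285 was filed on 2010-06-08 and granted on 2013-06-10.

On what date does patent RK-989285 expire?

(a) grant + 12 years → 10 June 2025.
(b) filing + 15 years → 8 June 2025.
Later of the two: 10 June 2025.

2025-06-10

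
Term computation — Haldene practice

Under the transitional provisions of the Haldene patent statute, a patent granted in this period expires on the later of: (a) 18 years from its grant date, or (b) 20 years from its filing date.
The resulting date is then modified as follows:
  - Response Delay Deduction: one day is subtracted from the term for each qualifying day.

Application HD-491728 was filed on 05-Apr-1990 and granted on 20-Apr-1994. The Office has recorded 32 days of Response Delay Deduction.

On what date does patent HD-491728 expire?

2012-03-19

(a) grant + 18 years → 20 April 2012.
(b) filing + 20 years → 5 April 2010.
Later of the two: 20 April 2012.
Response Delay Deduction: −32 days → 19 March 2012.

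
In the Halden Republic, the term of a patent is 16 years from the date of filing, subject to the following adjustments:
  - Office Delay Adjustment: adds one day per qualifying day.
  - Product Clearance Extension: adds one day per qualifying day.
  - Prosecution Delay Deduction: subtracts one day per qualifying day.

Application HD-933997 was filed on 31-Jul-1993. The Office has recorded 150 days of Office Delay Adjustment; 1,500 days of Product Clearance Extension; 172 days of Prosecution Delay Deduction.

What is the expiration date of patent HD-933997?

Base term: filing date + 16 years → 31 July 2009.
Office Delay Adjustment: +150 days → 28 December 2009.
Product Clearance Extension: +1500 days → 5 February 2014.
Prosecution Delay Deduction: −172 days → 17 August 2013.

August 17, 2013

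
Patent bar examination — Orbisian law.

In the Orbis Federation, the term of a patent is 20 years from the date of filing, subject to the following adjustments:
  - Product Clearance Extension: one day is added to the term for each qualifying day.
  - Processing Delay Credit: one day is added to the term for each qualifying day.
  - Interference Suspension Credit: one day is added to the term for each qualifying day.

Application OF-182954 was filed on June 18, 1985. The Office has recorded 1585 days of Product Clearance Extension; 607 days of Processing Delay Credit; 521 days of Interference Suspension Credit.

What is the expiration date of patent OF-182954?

Base term: filing date + 20 years → 18 June 2005.
Product Clearance Extension: +1585 days → 20 October 2009.
Processing Delay Credit: +607 days → 19 June 2011.
Interference Suspension Credit: +521 days → 21 November 2012.

November 21, 2012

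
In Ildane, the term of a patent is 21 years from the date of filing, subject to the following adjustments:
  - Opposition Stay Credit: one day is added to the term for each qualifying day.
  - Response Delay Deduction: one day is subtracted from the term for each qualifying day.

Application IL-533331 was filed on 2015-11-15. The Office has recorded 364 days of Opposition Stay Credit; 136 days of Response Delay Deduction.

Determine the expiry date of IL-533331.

July 1, 2037

Base term: filing date + 21 years → 15 November 2036.
Opposition Stay Credit: +364 days → 14 November 2037.
Response Delay Deduction: −136 days → 1 July 2037.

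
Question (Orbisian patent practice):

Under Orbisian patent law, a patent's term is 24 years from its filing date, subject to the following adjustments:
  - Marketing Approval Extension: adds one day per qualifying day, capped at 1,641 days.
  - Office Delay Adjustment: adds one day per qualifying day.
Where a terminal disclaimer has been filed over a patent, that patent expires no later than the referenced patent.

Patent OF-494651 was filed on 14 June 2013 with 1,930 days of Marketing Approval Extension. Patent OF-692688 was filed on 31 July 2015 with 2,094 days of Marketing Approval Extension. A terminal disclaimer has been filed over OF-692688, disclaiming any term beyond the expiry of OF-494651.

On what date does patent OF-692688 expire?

December 11, 2041

Natural term of OF-692688:
  Base: filing + 24 years → 31 July 2039.
  Marketing Approval Extension: 2094 days claimed exceeds the 1641-day cap, so +1641 days → 27 January 2044.
Expiry of referenced patent OF-494651:
  Base: filing + 24 years → 14 June 2037.
  Marketing Approval Extension: 1930 days claimed exceeds the 1641-day cap, so +1641 days → 11 December 2041.
Terminal disclaimer: OF-692688 expires on the earlier of 27 January 2044 and 11 December 2041.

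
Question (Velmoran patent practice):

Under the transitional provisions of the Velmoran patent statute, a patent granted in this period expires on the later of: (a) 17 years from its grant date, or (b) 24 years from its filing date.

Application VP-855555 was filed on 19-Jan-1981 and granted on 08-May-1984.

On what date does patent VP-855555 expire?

January 19, 2005

(a) grant + 17 years → 8 May 2001.
(b) filing + 24 years → 19 January 2005.
Later of the two: 19 January 2005.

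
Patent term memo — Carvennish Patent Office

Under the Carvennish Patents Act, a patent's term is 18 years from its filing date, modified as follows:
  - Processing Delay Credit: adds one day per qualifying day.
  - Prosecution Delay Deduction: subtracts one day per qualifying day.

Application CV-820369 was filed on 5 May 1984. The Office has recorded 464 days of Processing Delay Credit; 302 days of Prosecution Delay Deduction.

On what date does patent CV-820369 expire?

Base term: filing date + 18 years → 5 May 2002.
Processing Delay Credit: +464 days → 12 August 2003.
Prosecution Delay Deduction: −302 days → 14 October 2002.

October 14, 2002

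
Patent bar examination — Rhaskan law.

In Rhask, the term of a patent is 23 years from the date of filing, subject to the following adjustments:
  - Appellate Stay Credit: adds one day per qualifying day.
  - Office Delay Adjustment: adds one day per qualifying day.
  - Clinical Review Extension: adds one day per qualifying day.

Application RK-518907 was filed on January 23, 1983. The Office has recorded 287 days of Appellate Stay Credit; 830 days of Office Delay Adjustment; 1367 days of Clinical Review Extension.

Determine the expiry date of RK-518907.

2012-11-11

Base term: filing date + 23 years → 23 January 2006.
Appellate Stay Credit: +287 days → 6 November 2006.
Office Delay Adjustment: +830 days → 13 February 2009.
Clinical Review Extension: +1367 days → 11 November 2012.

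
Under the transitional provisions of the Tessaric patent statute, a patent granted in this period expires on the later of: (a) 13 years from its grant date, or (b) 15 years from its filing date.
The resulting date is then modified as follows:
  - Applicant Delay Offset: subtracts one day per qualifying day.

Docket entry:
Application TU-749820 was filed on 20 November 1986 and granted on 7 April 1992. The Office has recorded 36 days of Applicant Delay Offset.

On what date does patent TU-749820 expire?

(a) grant + 13 years → 7 April 2005.
(b) filing + 15 years → 20 November 2001.
Later of the two: 7 April 2005.
Applicant Delay Offset: −36 days → 2 March 2005.

2005-03-02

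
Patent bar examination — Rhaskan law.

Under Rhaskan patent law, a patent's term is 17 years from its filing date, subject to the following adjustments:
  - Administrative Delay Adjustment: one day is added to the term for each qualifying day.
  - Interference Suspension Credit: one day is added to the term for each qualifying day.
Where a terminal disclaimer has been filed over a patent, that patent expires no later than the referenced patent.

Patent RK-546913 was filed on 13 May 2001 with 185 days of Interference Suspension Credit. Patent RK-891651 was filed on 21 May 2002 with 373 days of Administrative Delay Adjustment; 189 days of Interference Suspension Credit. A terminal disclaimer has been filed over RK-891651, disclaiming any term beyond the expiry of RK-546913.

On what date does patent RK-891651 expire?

2018-11-14

Natural term of RK-891651:
  Base: filing + 17 years → 21 May 2019.
  Administrative Delay Adjustment: +373 days → 28 May 2020.
  Interference Suspension Credit: +189 days → 3 December 2020.
Expiry of referenced patent RK-546913:
  Base: filing + 17 years → 13 May 2018.
  Interference Suspension Credit: +185 days → 14 November 2018.
Terminal disclaimer: RK-891651 expires on the earlier of 3 December 2020 and 14 November 2018.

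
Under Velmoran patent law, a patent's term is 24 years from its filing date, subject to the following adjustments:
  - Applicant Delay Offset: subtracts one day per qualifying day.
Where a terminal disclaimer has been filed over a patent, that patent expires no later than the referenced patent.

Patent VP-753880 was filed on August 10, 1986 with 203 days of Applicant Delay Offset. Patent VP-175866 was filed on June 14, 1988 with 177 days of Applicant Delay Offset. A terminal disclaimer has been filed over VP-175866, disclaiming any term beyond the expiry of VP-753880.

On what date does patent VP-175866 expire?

January 19, 2010

Natural term of VP-175866:
  Base: filing + 24 years → 14 June 2012.
  Applicant Delay Offset: −177 days → 20 December 2011.
Expiry of referenced patent VP-753880:
  Base: filing + 24 years → 10 August 2010.
  Applicant Delay Offset: −203 days → 19 January 2010.
Terminal disclaimer: VP-175866 expires on the earlier of 20 December 2011 and 19 January 2010.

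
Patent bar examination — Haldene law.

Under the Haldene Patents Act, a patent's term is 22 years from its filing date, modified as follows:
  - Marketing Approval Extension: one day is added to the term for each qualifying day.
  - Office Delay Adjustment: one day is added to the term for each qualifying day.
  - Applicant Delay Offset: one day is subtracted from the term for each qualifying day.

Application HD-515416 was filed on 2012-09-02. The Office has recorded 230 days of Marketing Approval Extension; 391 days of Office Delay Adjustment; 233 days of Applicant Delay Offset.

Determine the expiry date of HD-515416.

2035-09-25

Base term: filing date + 22 years → 2 September 2034.
Marketing Approval Extension: +230 days → 20 April 2035.
Office Delay Adjustment: +391 days → 15 May 2036.
Applicant Delay Offset: −233 days → 25 September 2035.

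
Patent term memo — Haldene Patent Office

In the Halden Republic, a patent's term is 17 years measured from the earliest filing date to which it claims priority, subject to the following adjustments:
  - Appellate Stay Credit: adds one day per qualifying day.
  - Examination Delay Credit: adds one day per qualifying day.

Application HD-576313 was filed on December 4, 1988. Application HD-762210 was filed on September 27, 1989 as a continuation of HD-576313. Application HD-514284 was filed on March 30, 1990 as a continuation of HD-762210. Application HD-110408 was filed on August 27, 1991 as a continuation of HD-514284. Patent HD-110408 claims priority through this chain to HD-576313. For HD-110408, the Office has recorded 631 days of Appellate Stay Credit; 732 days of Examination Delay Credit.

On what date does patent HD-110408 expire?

August 28, 2009

Earliest priority filing: 4 December 1988.
Base term: 4 December 1988 + 17 years → 4 December 2005.
Appellate Stay Credit: +631 days → 27 August 2007.
Examination Delay Credit: +732 days → 28 August 2009.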